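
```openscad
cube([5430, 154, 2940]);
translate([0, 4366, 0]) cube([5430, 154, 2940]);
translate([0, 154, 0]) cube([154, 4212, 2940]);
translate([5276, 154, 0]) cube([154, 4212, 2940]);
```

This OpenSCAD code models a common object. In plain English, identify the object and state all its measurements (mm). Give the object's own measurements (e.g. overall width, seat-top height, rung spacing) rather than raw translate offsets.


The wall frame of a small rectangular building: four walls, each 2940 mm tall and 154 mm thick, enclosing a footprint 5430 mm (x) by 4520 mm (y) outside-to-outside, with no floor or roof. The front and back walls (the −y and +y sides) span the full width; the two side walls fit between them.


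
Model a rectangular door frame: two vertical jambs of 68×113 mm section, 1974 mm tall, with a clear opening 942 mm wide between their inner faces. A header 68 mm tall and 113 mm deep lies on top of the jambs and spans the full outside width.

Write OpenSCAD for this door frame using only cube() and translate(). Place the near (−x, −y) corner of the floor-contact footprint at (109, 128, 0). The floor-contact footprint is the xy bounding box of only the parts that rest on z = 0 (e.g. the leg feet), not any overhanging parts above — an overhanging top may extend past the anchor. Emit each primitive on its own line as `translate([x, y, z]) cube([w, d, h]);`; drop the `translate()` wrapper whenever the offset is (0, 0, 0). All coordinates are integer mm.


translate([109, 128, 0]) cube([68, 113, 1974]);
translate([1119, 128, 0]) cube([68, 113, 1974]);
translate([109, 128, 1974]) cube([1078, 113, 68]);


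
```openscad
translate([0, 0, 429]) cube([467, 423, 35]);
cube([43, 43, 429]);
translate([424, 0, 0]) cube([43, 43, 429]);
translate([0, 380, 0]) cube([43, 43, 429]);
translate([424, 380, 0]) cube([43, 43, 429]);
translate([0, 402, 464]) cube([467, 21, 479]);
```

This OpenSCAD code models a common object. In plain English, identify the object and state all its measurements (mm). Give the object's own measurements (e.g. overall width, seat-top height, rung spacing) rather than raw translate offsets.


A chair. The seat is a 467×423×35 mm slab with its top at z = 464 mm, on four 43×43 mm corner legs (flush with the seat edges, standing on z = 0). A flat backrest 21 mm thick, 479 mm tall, spans the full seat width and rises from the seat top along its +y edge, rear face flush with the rear of the seat.


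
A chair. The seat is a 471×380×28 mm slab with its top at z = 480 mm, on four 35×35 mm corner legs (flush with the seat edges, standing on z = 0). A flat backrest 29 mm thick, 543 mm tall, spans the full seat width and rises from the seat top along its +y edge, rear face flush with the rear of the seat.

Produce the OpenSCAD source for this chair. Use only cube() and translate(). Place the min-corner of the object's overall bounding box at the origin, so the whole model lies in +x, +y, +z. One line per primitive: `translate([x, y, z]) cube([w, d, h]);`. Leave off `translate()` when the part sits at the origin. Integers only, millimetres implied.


translate([0, 0, 452]) cube([471, 380, 28]);
cube([35, 35, 452]);
translate([436, 0, 0]) cube([35, 35, 452]);
translate([0, 345, 0]) cube([35, 35, 452]);
translate([436, 345, 0]) cube([35, 35, 452]);
translate([0, 351, 480]) cube([471, 29, 543]);


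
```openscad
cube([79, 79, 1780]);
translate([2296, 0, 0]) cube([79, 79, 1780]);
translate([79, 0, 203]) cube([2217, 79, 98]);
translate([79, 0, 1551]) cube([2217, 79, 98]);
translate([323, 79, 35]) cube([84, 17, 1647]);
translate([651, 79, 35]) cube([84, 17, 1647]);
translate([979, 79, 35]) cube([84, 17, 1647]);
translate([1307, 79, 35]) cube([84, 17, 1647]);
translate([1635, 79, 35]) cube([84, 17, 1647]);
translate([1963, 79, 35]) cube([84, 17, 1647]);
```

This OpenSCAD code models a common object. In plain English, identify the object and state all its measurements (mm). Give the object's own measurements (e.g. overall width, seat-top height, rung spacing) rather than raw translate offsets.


A fence section. Two 79×79 mm posts, 1780 mm tall, stand on the floor with a clear span of 2217 mm between their inner faces. Two horizontal rails of 79×98 mm section span the gap between the posts with their undersides at z = 203 mm and z = 1551 mm, flush with the posts' −y face. 6 pickets, each 84 mm wide, 17 mm thick and 1647 mm tall, are fixed to the +y face of the rails with their bottoms at z = 35 mm, spaced across the span with a 244 mm gap after the −x post and between neighbouring pickets, with 249 mm left before the +x post.


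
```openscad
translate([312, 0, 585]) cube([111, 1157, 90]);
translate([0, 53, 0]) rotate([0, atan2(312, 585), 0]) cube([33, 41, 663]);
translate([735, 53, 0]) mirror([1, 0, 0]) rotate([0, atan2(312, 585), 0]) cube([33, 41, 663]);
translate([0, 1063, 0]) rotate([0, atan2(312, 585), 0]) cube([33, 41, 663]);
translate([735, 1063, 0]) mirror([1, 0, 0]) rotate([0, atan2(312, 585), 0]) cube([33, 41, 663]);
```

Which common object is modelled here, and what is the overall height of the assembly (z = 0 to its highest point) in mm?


A sawhorse. The overall height is 675 mm.

A beam across two mirrored pairs of raked legs — a sawhorse. The beam's underside is at z = 585 (matching the legs' vertical rise in atan2(312, 585)) and the beam is 90 mm tall, so its top is at 585 + 90 = 675 mm. The raked legs top out at the beam's underside, so that is the highest point.


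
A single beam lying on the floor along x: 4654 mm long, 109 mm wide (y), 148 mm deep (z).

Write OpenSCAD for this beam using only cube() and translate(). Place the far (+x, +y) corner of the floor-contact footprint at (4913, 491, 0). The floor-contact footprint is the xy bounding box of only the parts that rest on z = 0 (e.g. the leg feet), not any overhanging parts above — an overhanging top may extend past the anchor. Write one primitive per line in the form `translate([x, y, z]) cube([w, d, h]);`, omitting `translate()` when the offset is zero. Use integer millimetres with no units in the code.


translate([259, 382, 0]) cube([4654, 109, 148]);


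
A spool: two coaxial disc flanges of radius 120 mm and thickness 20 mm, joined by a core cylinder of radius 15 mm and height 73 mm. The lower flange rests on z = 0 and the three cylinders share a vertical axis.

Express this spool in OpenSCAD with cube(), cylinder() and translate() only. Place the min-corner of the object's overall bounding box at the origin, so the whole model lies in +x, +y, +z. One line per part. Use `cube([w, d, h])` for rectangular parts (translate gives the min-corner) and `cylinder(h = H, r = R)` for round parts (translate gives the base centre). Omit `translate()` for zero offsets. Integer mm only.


translate([120, 120, 0]) cylinder(h = 20, r = 120);
translate([120, 120, 20]) cylinder(h = 73, r = 15);
translate([120, 120, 93]) cylinder(h = 20, r = 120);


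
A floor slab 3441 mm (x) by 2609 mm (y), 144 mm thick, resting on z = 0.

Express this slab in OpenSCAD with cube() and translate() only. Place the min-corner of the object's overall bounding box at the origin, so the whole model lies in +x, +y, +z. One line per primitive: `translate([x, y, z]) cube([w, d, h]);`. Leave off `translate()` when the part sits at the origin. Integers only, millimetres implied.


cube([3441, 2609, 144]);


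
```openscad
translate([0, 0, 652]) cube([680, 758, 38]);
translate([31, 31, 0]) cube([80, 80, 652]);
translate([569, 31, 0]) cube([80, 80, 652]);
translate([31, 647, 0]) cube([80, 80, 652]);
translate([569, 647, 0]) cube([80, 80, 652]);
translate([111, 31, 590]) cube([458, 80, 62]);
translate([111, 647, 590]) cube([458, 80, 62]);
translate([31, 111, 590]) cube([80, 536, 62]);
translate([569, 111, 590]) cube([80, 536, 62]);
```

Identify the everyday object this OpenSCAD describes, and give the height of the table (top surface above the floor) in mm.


A table. The table height is 690 mm.

A 680×758×38 slab sits at z = 652 on four 80 mm square posts — a table. The top surface is at 652 + 38 = 690 mm.


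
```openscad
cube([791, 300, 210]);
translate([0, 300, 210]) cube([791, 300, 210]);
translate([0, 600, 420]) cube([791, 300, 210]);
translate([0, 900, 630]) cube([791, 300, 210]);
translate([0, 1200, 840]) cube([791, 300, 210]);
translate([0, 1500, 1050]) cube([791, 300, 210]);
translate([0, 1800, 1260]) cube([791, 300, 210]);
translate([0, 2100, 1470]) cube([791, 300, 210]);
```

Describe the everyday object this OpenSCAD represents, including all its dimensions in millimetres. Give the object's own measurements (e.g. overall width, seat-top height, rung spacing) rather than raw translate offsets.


A straight staircase of 8 solid steps. Each step is 791 mm wide (x), 300 mm deep (y, the going) and 210 mm tall (the rise). The first step rests on the floor; each subsequent step sits one going further in +y and one rise higher in +z, directly behind and above the previous step with no overlap.


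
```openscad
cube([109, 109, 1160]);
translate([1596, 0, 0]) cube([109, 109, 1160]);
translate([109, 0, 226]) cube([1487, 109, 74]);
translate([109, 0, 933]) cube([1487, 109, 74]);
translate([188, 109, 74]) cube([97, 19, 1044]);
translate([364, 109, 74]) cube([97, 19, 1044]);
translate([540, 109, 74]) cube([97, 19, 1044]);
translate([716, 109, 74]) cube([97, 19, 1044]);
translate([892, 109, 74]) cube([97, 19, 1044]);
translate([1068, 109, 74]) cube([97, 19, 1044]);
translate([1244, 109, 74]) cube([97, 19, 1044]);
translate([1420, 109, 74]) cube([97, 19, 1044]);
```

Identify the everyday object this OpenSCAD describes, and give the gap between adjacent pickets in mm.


A fence section. The picket gap is 79 mm.

Two posts, two rails, 8 pickets — a fence section. Span 1487 mm holds 8 pickets of 97 mm with 9 equal gaps: ⌊(1487 − 8·97) / 9⌋ = 79 mm.


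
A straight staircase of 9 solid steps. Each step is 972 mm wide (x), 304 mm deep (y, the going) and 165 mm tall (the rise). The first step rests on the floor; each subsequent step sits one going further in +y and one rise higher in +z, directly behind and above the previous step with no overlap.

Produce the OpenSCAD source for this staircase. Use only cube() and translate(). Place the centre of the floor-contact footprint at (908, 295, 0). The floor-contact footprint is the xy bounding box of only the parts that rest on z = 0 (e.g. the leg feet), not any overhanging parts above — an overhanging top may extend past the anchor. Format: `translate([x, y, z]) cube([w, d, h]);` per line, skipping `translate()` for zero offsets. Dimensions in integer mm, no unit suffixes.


translate([422, 143, 0]) cube([972, 304, 165]);
translate([422, 447, 165]) cube([972, 304, 165]);
translate([422, 751, 330]) cube([972, 304, 165]);
translate([422, 1055, 495]) cube([972, 304, 165]);
translate([422, 1359, 660]) cube([972, 304, 165]);
translate([422, 1663, 825]) cube([972, 304, 165]);
translate([422, 1967, 990]) cube([972, 304, 165]);
translate([422, 2271, 1155]) cube([972, 304, 165]);
translate([422, 2575, 1320]) cube([972, 304, 165]);


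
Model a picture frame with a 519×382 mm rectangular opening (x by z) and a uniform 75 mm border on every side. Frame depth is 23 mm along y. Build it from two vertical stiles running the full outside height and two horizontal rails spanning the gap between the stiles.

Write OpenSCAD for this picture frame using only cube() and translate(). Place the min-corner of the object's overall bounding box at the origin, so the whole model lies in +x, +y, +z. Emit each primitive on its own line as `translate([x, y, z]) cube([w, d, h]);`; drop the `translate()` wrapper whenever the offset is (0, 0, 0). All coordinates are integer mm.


cube([75, 23, 532]);
translate([594, 0, 0]) cube([75, 23, 532]);
translate([75, 0, 0]) cube([519, 23, 75]);
translate([75, 0, 457]) cube([519, 23, 75]);


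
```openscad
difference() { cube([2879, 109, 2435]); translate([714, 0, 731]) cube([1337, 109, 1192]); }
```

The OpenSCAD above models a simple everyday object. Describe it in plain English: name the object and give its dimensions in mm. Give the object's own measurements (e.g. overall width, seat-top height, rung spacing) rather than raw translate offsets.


A wall 2879 mm long (x), 109 mm thick (y), 2435 mm tall, with a rectangular window opening cut through it. The opening is 1337 mm wide and 1192 mm tall; its sill is at z = 731 mm and its near (−x) edge is 714 mm from the wall's −x end. The opening passes through the full wall thickness.


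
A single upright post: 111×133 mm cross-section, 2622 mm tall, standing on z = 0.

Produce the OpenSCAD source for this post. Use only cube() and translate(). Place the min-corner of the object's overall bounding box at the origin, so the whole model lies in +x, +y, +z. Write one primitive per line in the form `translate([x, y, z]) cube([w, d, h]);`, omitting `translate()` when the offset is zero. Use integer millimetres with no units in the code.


cube([111, 133, 2622]);


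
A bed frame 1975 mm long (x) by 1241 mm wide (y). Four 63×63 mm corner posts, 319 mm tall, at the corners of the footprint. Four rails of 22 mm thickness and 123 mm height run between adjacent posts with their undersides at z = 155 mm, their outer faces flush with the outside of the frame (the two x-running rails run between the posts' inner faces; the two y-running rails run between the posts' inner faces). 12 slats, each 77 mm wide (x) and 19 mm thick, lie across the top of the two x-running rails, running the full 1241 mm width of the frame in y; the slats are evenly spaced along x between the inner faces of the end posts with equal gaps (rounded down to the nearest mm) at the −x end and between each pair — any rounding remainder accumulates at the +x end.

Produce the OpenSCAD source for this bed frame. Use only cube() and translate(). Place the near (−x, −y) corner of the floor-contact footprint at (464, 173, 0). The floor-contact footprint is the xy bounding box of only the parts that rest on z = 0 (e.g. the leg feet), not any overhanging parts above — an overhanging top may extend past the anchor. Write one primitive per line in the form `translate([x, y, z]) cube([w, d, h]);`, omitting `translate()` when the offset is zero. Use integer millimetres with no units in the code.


translate([464, 173, 0]) cube([63, 63, 319]);
translate([464, 1351, 0]) cube([63, 63, 319]);
translate([2376, 173, 0]) cube([63, 63, 319]);
translate([2376, 1351, 0]) cube([63, 63, 319]);
translate([527, 173, 155]) cube([1849, 22, 123]);
translate([527, 1392, 155]) cube([1849, 22, 123]);
translate([464, 236, 155]) cube([22, 1115, 123]);
translate([2417, 236, 155]) cube([22, 1115, 123]);
translate([598, 173, 278]) cube([77, 1241, 19]);
translate([746, 173, 278]) cube([77, 1241, 19]);
translate([894, 173, 278]) cube([77, 1241, 19]);
translate([1042, 173, 278]) cube([77, 1241, 19]);
translate([1190, 173, 278]) cube([77, 1241, 19]);
translate([1338, 173, 278]) cube([77, 1241, 19]);
translate([1486, 173, 278]) cube([77, 1241, 19]);
translate([1634, 173, 278]) cube([77, 1241, 19]);
translate([1782, 173, 278]) cube([77, 1241, 19]);
translate([1930, 173, 278]) cube([77, 1241, 19]);
translate([2078, 173, 278]) cube([77, 1241, 19]);
translate([2226, 173, 278]) cube([77, 1241, 19]);


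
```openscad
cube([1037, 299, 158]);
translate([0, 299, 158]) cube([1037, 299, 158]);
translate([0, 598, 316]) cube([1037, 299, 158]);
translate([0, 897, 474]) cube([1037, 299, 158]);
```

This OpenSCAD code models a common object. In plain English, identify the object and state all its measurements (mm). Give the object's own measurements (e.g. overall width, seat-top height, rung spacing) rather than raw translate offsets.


A straight staircase of 4 solid steps. Each step is 1037 mm wide (x), 299 mm deep (y, the going) and 158 mm tall (the rise). The first step rests on the floor; each subsequent step sits one going further in +y and one rise higher in +z, directly behind and above the previous step with no overlap.


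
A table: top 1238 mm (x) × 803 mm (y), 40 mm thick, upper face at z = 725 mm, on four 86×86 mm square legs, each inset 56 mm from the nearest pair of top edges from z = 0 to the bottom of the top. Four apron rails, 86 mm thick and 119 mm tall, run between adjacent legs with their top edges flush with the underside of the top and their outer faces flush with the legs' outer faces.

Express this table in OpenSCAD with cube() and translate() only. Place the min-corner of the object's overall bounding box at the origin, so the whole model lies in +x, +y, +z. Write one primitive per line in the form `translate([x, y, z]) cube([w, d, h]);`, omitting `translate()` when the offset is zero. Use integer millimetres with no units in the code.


translate([0, 0, 685]) cube([1238, 803, 40]);
translate([56, 56, 0]) cube([86, 86, 685]);
translate([1096, 56, 0]) cube([86, 86, 685]);
translate([56, 661, 0]) cube([86, 86, 685]);
translate([1096, 661, 0]) cube([86, 86, 685]);
translate([142, 56, 566]) cube([954, 86, 119]);
translate([142, 661, 566]) cube([954, 86, 119]);
translate([56, 142, 566]) cube([86, 519, 119]);
translate([1096, 142, 566]) cube([86, 519, 119]);


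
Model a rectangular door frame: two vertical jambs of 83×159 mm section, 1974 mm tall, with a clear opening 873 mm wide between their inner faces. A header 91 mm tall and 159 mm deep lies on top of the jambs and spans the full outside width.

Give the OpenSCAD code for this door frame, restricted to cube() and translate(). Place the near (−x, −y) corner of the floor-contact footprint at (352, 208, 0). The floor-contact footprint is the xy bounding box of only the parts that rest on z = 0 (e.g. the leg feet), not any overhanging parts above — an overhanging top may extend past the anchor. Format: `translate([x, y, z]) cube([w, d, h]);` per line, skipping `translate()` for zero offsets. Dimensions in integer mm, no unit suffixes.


translate([352, 208, 0]) cube([83, 159, 1974]);
translate([1308, 208, 0]) cube([83, 159, 1974]);
translate([352, 208, 1974]) cube([1039, 159, 91]);


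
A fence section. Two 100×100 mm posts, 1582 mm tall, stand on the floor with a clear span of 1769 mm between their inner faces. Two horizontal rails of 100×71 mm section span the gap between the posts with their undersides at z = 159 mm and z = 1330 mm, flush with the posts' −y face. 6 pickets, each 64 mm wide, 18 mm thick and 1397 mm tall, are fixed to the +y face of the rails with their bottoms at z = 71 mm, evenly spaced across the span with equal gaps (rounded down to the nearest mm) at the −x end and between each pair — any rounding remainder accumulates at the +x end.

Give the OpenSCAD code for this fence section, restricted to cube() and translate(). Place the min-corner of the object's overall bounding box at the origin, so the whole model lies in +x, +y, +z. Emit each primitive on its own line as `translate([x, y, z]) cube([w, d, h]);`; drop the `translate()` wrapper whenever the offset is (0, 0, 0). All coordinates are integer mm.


cube([100, 100, 1582]);
translate([1869, 0, 0]) cube([100, 100, 1582]);
translate([100, 0, 159]) cube([1769, 100, 71]);
translate([100, 0, 1330]) cube([1769, 100, 71]);
translate([297, 100, 71]) cube([64, 18, 1397]);
translate([558, 100, 71]) cube([64, 18, 1397]);
translate([819, 100, 71]) cube([64, 18, 1397]);
translate([1080, 100, 71]) cube([64, 18, 1397]);
translate([1341, 100, 71]) cube([64, 18, 1397]);
translate([1602, 100, 71]) cube([64, 18, 1397]);


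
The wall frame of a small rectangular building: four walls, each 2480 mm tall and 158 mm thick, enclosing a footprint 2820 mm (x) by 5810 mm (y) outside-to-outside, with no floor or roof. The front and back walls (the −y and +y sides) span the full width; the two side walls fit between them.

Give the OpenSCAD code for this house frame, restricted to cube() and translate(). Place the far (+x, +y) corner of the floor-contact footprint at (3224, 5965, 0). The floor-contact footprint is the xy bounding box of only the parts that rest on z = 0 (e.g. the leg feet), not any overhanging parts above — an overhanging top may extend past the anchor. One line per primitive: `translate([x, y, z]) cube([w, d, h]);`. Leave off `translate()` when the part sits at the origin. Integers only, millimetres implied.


translate([404, 155, 0]) cube([2820, 158, 2480]);
translate([404, 5807, 0]) cube([2820, 158, 2480]);
translate([404, 313, 0]) cube([158, 5494, 2480]);
translate([3066, 313, 0]) cube([158, 5494, 2480]);


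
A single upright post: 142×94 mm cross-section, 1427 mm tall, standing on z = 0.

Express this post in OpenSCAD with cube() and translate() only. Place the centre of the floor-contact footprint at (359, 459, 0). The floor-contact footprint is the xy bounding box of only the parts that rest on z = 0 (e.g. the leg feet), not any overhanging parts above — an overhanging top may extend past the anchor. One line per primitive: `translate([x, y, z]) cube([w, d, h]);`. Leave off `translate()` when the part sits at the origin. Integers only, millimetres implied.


translate([288, 412, 0]) cube([142, 94, 1427]);


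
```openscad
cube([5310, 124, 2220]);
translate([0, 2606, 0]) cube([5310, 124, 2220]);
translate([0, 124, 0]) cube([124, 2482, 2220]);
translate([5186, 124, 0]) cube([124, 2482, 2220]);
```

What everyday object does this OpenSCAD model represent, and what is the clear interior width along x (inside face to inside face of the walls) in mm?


A house (or room) frame. The interior width is 5062 mm.

Four 2220 mm walls enclosing a rectangle with no floor or roof — a room or house frame. Outside width is 5310 mm and wall thickness is 124 mm, so the interior width is 5310 − 2 × 124 = 5062 mm.


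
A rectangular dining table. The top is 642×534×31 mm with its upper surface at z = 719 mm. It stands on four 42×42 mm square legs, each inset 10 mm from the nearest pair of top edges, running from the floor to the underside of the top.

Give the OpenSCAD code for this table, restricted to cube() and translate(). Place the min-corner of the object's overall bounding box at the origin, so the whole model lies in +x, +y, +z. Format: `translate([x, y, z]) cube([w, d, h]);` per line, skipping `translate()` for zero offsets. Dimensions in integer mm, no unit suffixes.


// leg_h = 719 - 31 = 688
translate([0, 0, 688]) cube([642, 534, 31]);
translate([10, 10, 0]) cube([42, 42, 688]);
translate([590, 10, 0]) cube([42, 42, 688]);
translate([10, 482, 0]) cube([42, 42, 688]);
translate([590, 482, 0]) cube([42, 42, 688]);


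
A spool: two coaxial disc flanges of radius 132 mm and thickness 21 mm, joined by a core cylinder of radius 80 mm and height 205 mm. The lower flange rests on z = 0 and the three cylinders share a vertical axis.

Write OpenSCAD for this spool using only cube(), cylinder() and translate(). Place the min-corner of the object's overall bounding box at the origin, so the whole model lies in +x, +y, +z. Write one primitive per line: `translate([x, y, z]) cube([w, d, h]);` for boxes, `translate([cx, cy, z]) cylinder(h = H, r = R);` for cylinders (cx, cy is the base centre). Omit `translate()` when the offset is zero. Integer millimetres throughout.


translate([132, 132, 0]) cylinder(h = 21, r = 132);
translate([132, 132, 21]) cylinder(h = 205, r = 80);
translate([132, 132, 226]) cylinder(h = 21, r = 132);


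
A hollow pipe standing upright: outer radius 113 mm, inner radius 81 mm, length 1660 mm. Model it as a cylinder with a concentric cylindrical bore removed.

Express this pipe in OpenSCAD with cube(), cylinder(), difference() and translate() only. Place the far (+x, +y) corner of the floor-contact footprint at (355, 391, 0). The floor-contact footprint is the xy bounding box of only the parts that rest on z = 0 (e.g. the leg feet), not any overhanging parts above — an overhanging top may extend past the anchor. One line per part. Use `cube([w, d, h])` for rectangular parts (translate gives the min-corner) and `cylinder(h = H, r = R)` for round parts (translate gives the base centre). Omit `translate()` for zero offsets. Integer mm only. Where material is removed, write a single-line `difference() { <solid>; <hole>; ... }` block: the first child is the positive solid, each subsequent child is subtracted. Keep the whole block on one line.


difference() { translate([242, 278, 0]) cylinder(h = 1660, r = 113); translate([242, 278, 0]) cylinder(h = 1660, r = 81); }


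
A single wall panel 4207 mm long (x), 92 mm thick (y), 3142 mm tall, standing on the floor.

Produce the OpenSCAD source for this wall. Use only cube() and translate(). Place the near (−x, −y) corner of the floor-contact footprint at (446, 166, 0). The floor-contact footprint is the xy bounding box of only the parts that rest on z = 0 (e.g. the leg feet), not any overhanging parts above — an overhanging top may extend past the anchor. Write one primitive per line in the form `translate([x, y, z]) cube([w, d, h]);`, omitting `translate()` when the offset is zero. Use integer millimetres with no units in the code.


translate([446, 166, 0]) cube([4207, 92, 3142]);


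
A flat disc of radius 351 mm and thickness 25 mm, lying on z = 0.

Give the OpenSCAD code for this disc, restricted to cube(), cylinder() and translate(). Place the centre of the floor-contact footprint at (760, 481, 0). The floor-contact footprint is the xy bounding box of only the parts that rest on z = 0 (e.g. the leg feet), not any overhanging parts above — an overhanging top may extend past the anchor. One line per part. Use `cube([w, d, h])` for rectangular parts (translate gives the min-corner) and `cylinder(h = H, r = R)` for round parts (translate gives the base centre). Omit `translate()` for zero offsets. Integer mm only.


translate([760, 481, 0]) cylinder(h = 25, r = 351);


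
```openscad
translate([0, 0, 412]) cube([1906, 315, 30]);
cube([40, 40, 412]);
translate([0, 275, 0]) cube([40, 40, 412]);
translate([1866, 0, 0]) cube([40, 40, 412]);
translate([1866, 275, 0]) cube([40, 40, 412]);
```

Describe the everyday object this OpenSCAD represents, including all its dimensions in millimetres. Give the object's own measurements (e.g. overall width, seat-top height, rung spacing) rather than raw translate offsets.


A bench: a 1906×315 mm seat slab, 30 mm thick, top at z = 442 mm, on four 40×40 mm square legs flush with the seat corners and standing on z = 0.


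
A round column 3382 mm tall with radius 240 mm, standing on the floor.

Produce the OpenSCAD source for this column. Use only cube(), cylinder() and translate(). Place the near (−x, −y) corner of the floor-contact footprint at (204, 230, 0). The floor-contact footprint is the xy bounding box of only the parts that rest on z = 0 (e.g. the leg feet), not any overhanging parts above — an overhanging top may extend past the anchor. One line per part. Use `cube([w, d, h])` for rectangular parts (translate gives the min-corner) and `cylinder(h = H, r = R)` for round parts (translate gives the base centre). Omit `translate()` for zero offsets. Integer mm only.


translate([444, 470, 0]) cylinder(h = 3382, r = 240);


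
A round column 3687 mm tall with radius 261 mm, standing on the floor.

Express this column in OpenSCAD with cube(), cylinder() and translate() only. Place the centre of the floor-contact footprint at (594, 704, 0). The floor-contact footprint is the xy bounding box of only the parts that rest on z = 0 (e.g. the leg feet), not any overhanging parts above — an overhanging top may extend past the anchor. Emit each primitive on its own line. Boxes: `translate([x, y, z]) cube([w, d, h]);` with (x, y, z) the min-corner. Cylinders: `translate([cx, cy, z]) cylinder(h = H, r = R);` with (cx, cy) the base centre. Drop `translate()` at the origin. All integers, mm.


translate([594, 704, 0]) cylinder(h = 3687, r = 261);


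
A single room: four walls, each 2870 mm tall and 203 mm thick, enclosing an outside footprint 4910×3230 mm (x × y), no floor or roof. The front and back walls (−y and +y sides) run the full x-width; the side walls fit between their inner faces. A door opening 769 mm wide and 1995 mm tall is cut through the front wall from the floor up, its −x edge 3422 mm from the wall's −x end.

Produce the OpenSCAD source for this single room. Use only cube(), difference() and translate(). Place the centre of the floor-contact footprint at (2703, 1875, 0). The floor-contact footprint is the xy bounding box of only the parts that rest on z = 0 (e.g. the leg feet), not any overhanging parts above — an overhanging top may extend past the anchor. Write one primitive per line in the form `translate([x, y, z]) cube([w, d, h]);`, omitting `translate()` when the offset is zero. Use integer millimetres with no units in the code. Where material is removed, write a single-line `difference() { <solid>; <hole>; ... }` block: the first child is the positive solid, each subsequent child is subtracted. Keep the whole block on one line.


difference() { translate([248, 260, 0]) cube([4910, 203, 2870]); translate([3670, 260, 0]) cube([769, 203, 1995]); }
translate([248, 3287, 0]) cube([4910, 203, 2870]);
translate([248, 463, 0]) cube([203, 2824, 2870]);
translate([4955, 463, 0]) cube([203, 2824, 2870]);


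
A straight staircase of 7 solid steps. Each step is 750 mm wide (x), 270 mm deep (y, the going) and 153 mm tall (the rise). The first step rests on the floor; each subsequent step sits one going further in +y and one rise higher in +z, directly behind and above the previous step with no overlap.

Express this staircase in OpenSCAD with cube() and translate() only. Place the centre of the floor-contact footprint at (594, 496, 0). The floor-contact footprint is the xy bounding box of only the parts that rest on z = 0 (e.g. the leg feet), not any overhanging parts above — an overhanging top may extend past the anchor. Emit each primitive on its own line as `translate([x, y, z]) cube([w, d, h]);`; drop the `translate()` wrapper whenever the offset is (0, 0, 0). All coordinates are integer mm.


translate([219, 361, 0]) cube([750, 270, 153]);
translate([219, 631, 153]) cube([750, 270, 153]);
translate([219, 901, 306]) cube([750, 270, 153]);
translate([219, 1171, 459]) cube([750, 270, 153]);
translate([219, 1441, 612]) cube([750, 270, 153]);
translate([219, 1711, 765]) cube([750, 270, 153]);
translate([219, 1981, 918]) cube([750, 270, 153]);


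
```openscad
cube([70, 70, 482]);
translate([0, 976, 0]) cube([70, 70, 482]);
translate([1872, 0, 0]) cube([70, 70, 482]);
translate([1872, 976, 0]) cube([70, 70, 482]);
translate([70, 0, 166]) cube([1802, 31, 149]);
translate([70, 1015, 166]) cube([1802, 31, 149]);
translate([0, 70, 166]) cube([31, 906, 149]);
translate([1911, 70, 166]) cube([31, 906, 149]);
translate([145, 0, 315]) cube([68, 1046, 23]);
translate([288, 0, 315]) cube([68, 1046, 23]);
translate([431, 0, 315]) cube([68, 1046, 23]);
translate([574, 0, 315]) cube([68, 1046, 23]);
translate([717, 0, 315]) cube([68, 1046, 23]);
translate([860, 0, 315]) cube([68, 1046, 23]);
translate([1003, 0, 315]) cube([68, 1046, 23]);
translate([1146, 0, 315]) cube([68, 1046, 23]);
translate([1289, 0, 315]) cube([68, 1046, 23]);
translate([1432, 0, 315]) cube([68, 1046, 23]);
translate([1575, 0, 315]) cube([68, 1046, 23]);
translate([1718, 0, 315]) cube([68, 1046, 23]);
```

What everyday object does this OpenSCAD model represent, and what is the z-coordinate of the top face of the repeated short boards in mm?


A bed frame. The slat-top height is 338 mm.

Four posts, four rails, and a row of slats — a bed frame. Slats sit on the rails at z = 166 + 149 = 315; with slat thickness 23, the top is 338 mm.


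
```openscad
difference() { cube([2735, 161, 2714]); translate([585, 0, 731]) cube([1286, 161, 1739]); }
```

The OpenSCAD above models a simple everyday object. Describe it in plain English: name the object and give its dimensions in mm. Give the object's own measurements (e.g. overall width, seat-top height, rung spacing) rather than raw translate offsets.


A wall 2735 mm long (x), 161 mm thick (y), 2714 mm tall, with a rectangular window opening cut through it. The opening is 1286 mm wide and 1739 mm tall; its sill is at z = 731 mm and its near (−x) edge is 585 mm from the wall's −x end. The opening passes through the full wall thickness.


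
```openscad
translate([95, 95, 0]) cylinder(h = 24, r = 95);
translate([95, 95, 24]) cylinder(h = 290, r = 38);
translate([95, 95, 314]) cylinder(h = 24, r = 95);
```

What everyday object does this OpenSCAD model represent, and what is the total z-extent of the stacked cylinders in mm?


A spool. The overall height is 338 mm.

Three coaxial cylinders, large–small–large — a spool. Two 24 mm flanges and a 290 mm core give 24 + 290 + 24 = 338 mm.


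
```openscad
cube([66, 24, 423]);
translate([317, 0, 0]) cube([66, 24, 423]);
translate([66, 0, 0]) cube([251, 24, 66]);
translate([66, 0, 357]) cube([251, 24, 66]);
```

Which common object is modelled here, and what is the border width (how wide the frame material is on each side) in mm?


A picture frame. The border width is 66 mm.

Four thin pieces enclosing a rectangular opening — a picture frame. The two full-height stiles are 423 mm tall; the top rail sits at z = 357 and is 66 mm tall, so the border above the opening is 423 − 357 = 66 mm, matching the stile x-width.


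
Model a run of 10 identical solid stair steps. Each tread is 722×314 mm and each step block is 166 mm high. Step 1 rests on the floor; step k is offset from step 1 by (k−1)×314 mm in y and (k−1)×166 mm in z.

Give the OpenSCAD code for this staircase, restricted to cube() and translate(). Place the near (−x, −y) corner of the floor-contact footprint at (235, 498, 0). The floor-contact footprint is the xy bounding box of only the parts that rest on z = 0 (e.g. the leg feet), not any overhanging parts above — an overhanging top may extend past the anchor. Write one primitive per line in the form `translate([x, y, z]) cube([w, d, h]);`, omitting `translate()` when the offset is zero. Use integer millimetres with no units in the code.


translate([235, 498, 0]) cube([722, 314, 166]);
translate([235, 812, 166]) cube([722, 314, 166]);
translate([235, 1126, 332]) cube([722, 314, 166]);
translate([235, 1440, 498]) cube([722, 314, 166]);
translate([235, 1754, 664]) cube([722, 314, 166]);
translate([235, 2068, 830]) cube([722, 314, 166]);
translate([235, 2382, 996]) cube([722, 314, 166]);
translate([235, 2696, 1162]) cube([722, 314, 166]);
translate([235, 3010, 1328]) cube([722, 314, 166]);
translate([235, 3324, 1494]) cube([722, 314, 166]);


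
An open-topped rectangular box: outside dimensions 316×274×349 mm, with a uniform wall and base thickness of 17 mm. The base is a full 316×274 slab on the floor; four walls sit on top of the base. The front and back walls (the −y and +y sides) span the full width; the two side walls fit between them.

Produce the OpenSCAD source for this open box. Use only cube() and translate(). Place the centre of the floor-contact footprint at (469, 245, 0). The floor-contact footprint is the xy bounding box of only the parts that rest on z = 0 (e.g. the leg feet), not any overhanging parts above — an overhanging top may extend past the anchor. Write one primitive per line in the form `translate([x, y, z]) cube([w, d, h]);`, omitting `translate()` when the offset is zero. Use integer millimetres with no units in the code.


translate([311, 108, 0]) cube([316, 274, 17]);
translate([311, 108, 17]) cube([316, 17, 332]);
translate([311, 365, 17]) cube([316, 17, 332]);
translate([311, 125, 17]) cube([17, 240, 332]);
translate([610, 125, 17]) cube([17, 240, 332]);


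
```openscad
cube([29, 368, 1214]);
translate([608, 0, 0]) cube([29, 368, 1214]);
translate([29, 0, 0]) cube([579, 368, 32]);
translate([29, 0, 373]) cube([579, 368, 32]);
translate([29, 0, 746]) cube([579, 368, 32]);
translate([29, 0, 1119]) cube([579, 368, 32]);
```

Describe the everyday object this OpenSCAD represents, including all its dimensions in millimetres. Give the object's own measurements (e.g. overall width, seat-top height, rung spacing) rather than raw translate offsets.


An open bookshelf. Two side panels, each 29 mm thick, 368 mm deep and 1214 mm tall, stand 637 mm apart (outside-to-outside). Between them sit 4 shelves, each 32 mm thick and 368 mm deep, spanning the full gap between the sides. The bottom shelf rests on the floor (its underside at z = 0) and the clear gap between one shelf's top and the next shelf's underside is 341 mm.


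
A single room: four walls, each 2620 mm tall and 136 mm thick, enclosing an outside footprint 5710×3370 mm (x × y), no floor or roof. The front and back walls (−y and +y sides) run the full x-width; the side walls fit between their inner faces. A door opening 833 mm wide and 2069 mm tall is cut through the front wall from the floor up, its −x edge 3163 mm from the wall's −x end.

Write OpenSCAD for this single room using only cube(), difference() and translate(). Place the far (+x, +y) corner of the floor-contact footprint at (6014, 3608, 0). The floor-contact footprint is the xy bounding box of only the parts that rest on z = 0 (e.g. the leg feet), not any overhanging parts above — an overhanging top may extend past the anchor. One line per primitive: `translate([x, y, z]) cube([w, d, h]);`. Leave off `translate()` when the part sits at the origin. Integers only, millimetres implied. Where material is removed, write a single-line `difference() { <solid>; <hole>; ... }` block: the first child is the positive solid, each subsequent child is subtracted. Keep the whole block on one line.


difference() { translate([304, 238, 0]) cube([5710, 136, 2620]); translate([3467, 238, 0]) cube([833, 136, 2069]); }
translate([304, 3472, 0]) cube([5710, 136, 2620]);
translate([304, 374, 0]) cube([136, 3098, 2620]);
translate([5878, 374, 0]) cube([136, 3098, 2620]);


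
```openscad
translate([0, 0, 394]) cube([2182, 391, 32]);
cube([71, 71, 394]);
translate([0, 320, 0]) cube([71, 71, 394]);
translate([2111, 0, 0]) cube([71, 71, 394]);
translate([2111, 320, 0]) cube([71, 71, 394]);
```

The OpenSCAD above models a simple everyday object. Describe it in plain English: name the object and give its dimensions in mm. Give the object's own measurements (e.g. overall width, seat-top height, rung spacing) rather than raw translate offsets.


A long wooden bench with a 2182 mm (x) × 391 mm (y) seat, 32 mm thick, its top surface 426 mm above the floor. Four 71 mm square legs at the seat corners, flush with the edges, run from z = 0 to the seat underside.


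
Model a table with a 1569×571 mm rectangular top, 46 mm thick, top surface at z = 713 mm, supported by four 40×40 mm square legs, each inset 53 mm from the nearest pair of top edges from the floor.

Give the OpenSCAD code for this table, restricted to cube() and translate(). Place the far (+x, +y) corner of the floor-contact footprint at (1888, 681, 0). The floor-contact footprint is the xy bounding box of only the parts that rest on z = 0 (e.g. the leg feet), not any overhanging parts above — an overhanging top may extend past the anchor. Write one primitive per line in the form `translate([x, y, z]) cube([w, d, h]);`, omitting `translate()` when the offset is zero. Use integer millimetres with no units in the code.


translate([372, 163, 667]) cube([1569, 571, 46]);
translate([425, 216, 0]) cube([40, 40, 667]);
translate([1848, 216, 0]) cube([40, 40, 667]);
translate([425, 641, 0]) cube([40, 40, 667]);
translate([1848, 641, 0]) cube([40, 40, 667]);


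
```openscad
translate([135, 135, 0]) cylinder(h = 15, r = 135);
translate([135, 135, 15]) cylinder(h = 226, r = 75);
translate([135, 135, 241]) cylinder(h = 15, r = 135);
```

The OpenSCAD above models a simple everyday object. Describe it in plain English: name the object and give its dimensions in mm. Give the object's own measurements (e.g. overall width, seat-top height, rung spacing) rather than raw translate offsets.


A spool: two coaxial disc flanges of radius 135 mm and thickness 15 mm, joined by a core cylinder of radius 75 mm and height 226 mm. The lower flange rests on z = 0 and the three cylinders share a vertical axis.
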